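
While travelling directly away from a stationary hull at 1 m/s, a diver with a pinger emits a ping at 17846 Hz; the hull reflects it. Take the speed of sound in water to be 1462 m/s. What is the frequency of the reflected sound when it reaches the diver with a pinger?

The hull receives the sound from a moving source: f₁ = f₀ · v/(v + v_e) = 17846 × 1462/1463 ≈ 17834 Hz.
On the return leg the diver with a pinger is a moving observer: f₂ = f₁ · (v − v_e)/v = 17834 × 1461/1462 ≈ 17822 Hz.

17822 Hz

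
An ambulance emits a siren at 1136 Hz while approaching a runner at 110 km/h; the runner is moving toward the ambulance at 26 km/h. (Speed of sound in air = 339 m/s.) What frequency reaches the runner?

110 km/h = 30.56 m/s; 26 km/h = 7.222 m/s.
General Doppler shift: f' = f · (v + v_o)/(v − v_s).
f' = 1136 × (339 + 7.222)/(339 − 30.56) = 1136 × 346.22/308.44 ≈ 1275 Hz.

1275 Hz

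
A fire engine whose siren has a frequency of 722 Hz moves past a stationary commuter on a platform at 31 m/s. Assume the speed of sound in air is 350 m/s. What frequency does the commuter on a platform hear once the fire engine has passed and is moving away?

Receding: f₂ = f · v/(v + v_s) = 722 × 350/381 ≈ 663 Hz.

663 Hz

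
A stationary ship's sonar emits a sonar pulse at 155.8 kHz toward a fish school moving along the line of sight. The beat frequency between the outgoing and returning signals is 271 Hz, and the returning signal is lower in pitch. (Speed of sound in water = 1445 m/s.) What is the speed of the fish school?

1.26 m/s

Double Doppler shift off a moving reflector: f₂ = f₀ · (v + u)/(v − u) (u > 0 toward emitter).
Returning signal is lower, so f₂ = f₀ − Δf = 155800 − 271 = 155529 Hz.
Rearranging, u = v · (f₂ − f₀)/(f₂ + f₀) = 1445 × -271/311329 ≈ -1.26 m/s.
So the fish school is moving at 1.26 m/s away from the emitter.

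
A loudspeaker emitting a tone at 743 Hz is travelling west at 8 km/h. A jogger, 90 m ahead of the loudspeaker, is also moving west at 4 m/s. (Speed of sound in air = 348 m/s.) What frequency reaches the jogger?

739 Hz

8 km/h = 2.222 m/s.
The jogger is ahead, so the loudspeaker is moving toward it while the jogger is moving away from the loudspeaker.
With source approaching and observer receding, f' = f · (v − v_o)/(v − v_s).
f' = 743 × (348 − 4)/(348 − 2.222) = 743 × 344/345.78 ≈ 739 Hz.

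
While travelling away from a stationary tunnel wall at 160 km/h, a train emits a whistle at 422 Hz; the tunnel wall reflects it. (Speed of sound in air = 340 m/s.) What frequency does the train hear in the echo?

160 km/h = 44.44 m/s.
The tunnel wall receives the sound from a moving source: f₁ = f₀ · v/(v + v_e) = 422 × 340/384.44 ≈ 373 Hz.
On the return leg the train is a moving observer: f₂ = f₁ · (v − v_e)/v = 373 × 295.56/340 ≈ 324 Hz.

324 Hz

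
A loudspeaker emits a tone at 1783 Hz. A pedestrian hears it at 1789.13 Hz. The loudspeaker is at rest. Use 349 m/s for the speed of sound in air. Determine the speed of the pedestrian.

f' > f, so the pedestrian is approaching.
f' = f · (v + v_o)/v ⇒ v_o = v · |f'/f − 1|.
v_o = 349 × |1789.13/1783 − 1| = 349 × 0.003438 ≈ 1.20 m/s.

1.20 m/s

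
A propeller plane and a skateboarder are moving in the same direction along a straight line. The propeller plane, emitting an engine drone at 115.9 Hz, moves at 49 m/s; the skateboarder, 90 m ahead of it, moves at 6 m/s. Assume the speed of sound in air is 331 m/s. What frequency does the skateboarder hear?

134 Hz

The skateboarder is ahead, so the propeller plane is moving toward it while the skateboarder is moving away from the propeller plane.
General Doppler shift: f' = f · (v − v_o)/(v − v_s).
f' = 115.9 × (331 − 6)/(331 − 49) = 115.9 × 325/282 ≈ 134 Hz.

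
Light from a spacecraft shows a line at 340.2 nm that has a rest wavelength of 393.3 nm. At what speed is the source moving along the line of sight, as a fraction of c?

0.144c

λ'/λ₀ = 0.8650 < 1 (blueshift), so the source is approaching.
λ'/λ₀ = √((1 − β)/(1 + β)) for an approaching source ⇒ β = (1 − r²)/(1 + r²) with r = λ'/λ₀.
β = (1 − 0.7482)/(1 + 0.7482) ≈ 0.144.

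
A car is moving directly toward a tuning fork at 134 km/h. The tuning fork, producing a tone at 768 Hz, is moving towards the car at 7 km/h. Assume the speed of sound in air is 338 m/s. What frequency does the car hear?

7 km/h = 1.944 m/s; 134 km/h = 37.22 m/s.
Both move, so f' = f · (v + v_o)/(v − v_s).
f' = 768 × (338 + 37.22)/(338 − 1.944) = 768 × 375.22/336.06 ≈ 858 Hz.

858 Hz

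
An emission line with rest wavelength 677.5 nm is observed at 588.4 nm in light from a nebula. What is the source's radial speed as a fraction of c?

λ'/λ₀ = 0.8685 < 1 (blueshift), so the source is approaching.
λ'/λ₀ = √((1 − β)/(1 + β)) for an approaching source ⇒ β = (1 − r²)/(1 + r²) with r = λ'/λ₀.
β = (1 − 0.7543)/(1 + 0.7543) ≈ 0.140.

0.140c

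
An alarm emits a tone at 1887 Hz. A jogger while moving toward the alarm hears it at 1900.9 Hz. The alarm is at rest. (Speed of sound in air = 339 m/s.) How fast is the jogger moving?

2.50 m/s

f' = f · (v + v_o)/v ⇒ v_o = v · |f'/f − 1|.
v_o = 339 × |1900.9/1887 − 1| = 339 × 0.007366 ≈ 2.50 m/s.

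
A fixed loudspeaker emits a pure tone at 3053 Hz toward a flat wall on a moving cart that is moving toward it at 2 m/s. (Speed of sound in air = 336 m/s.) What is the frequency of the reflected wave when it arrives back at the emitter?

At the flat wall on a moving cart (a moving observer), f₁ = f₀ · (v + u)/v = 3053 × 338/336 ≈ 3071 Hz.
On reflection it acts as a source moving toward the stationary detector: f₂ = f₁ · v/(v − u) = 3071 × 336/334 ≈ 3090 Hz.

3090 Hz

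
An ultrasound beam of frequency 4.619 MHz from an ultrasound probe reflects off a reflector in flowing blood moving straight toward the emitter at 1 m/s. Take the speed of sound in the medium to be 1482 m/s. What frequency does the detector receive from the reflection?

The reflector in flowing blood first receives the wave as a moving observer: f₁ = f₀ · (v + u)/v = 4.619 × (1482 + 1)/1482 ≈ 4.622 MHz.
On reflection it acts as a source moving toward the stationary detector: f₂ = f₁ · v/(v − u) = 4.622 × 1482/1481 ≈ 4.625 MHz.
Equivalently f₂ = f₀ · (v + u)/(v − u).

4.625 MHz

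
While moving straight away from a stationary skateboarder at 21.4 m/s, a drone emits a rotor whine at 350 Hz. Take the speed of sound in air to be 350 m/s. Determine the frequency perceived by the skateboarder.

With the source moving away from a stationary observer, f' = f · v/(v + v_s).
f' = 350 × 350/(350 + 21.4) = 350 × 350/371.4 ≈ 330 Hz.

330 Hz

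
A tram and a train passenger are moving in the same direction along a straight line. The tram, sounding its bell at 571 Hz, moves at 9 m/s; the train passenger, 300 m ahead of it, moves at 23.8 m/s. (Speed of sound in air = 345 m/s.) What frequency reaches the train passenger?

The train passenger is ahead, so the tram is moving toward it while the train passenger is moving away from the tram.
Both move, so f' = f · (v − v_o)/(v − v_s).
f' = 571 × (345 − 23.8)/(345 − 9) = 571 × 321.2/336 ≈ 546 Hz.

546 Hz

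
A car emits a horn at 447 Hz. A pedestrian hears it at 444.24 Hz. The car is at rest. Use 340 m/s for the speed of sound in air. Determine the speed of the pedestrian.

f' < f, so the pedestrian is receding.
f' = f · (v − v_o)/v ⇒ v_o = v · |f'/f − 1|.
v_o = 340 × |444.24/447 − 1| = 340 × 0.006174 ≈ 2.10 m/s.

2.10 m/s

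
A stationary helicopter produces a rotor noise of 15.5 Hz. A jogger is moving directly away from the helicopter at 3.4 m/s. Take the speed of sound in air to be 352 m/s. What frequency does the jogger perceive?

15.4 Hz

Moving observer, stationary source: f' = f · (v − v_o)/v.
f' = 15.5 × (352 − 3.4)/352 = 15.5 × 348.6/352 ≈ 15.4 Hz.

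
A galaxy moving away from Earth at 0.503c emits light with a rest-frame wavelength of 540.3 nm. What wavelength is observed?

Relativistic Doppler for wavelength: λ' = λ₀ · √((1 + β)/(1 − β)).
λ' = 540.3 × √(1.5030/0.4970) = 540.3 × 1.73901 ≈ 939.6 nm.

939.6 nm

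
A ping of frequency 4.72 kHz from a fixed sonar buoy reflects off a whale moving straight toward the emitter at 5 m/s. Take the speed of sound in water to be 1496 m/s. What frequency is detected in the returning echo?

4.75 kHz

The whale first receives the wave as a moving observer: f₁ = f₀ · (v + u)/v = 4.72 × (1496 + 5)/1496 ≈ 4.74 kHz.
The reflection then acts as a moving source: f₂ = f₁ · v/(v − u) ≈ 4.75 kHz.
Equivalently f₂ = f₀ · (v + u)/(v − u).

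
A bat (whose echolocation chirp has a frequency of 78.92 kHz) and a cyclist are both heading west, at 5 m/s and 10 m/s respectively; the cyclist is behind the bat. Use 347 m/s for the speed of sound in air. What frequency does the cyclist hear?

The cyclist is behind, so the bat is moving away from it while the cyclist is moving toward the bat.
With source receding and observer approaching, f' = f · (v + v_o)/(v + v_s).
f' = 78.92 × (347 + 10)/(347 + 5) = 78.92 × 357/352 ≈ 80.0 kHz.

80.0 kHz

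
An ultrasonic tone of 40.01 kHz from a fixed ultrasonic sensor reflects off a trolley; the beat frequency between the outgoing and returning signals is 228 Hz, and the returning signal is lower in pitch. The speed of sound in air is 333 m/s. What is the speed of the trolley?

Double Doppler shift off a moving reflector: f₂ = f₀ · (v + u)/(v − u) (u > 0 toward emitter).
Returning signal is lower, so f₂ = f₀ − Δf = 40010 − 228 = 39782 Hz.
Rearranging, u = v · (f₂ − f₀)/(f₂ + f₀) = 333 × -228/79792 ≈ -0.95 m/s.
So the trolley is moving at 0.95 m/s away from the emitter.

0.95 m/s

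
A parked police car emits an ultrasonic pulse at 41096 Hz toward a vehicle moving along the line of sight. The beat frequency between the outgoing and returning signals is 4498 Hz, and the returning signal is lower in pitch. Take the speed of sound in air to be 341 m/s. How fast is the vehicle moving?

19.7 m/s

Double Doppler shift off a moving reflector: f₂ = f₀ · (v + u)/(v − u) (u > 0 toward emitter).
Returning signal is lower, so f₂ = f₀ − Δf = 41096 − 4498 = 36598 Hz.
Rearranging, u = v · (f₂ − f₀)/(f₂ + f₀) = 341 × -4498/77694 ≈ -19.7 m/s.
So the vehicle is moving at 19.7 m/s away from the emitter.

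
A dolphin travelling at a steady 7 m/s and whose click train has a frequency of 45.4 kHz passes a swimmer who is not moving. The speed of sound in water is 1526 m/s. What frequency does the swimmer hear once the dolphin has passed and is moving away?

45.2 kHz

Receding: f₂ = f · v/(v + v_s) = 45.4 × 1526/1533 ≈ 45.2 kHz.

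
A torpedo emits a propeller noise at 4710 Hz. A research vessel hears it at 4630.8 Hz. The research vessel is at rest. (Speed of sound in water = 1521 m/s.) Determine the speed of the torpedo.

26 m/s

f' < f, so the torpedo is receding.
f' = f · v/(v + v_s) ⇒ v_s = v · |1 − f/f'|.
v_s = 1521 × |1 − 4710/4630.8| = 1521 × 0.0171 ≈ 26 m/s.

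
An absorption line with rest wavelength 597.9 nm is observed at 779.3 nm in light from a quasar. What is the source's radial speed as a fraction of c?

λ'/λ₀ = 1.3034 > 1 (redshift), so the source is receding.
λ'/λ₀ = √((1 + β)/(1 − β)) for a receding source ⇒ β = (r² − 1)/(r² + 1) with r = λ'/λ₀.
β = (1.6988 − 1)/(1.6988 + 1) ≈ 0.259.

0.259c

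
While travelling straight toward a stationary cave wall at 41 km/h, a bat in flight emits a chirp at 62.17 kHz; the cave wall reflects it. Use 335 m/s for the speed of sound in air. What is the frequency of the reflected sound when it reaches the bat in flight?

66.5 kHz

41 km/h = 11.39 m/s.
The cave wall receives the sound from a moving source: f₁ = f₀ · v/(v − v_e) = 62.17 × 335/323.61 ≈ 64.4 kHz.
On the return leg the bat in flight is a moving observer: f₂ = f₁ · (v + v_e)/v = 64.4 × 346.39/335 ≈ 66.5 kHz.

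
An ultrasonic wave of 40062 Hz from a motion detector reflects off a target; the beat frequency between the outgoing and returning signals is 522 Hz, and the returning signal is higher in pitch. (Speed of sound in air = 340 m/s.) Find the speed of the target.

2.20 m/s

Double Doppler shift off a moving reflector: f₂ = f₀ · (v + u)/(v − u) (u > 0 toward emitter).
Returning signal is higher, so f₂ = f₀ + Δf = 40062 + 522 = 40584 Hz.
Rearranging, u = v · (f₂ − f₀)/(f₂ + f₀) = 340 × 522/80646 ≈ 2.20 m/s.
So the target is moving at 2.20 m/s toward the emitter.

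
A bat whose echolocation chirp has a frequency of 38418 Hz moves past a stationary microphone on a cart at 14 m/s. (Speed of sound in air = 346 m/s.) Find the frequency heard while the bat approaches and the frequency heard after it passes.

40038 Hz approaching; 36924 Hz receding

Approaching: f₁ = f · v/(v − v_s) = 38418 × 346/332 ≈ 40038 Hz.
Receding: f₂ = f · v/(v + v_s) = 38418 × 346/360 ≈ 36924 Hz.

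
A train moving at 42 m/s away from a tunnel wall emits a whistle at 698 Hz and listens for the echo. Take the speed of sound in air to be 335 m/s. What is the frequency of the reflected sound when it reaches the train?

542 Hz

The tunnel wall receives the sound from a moving source: f₁ = f₀ · v/(v + v_e) = 698 × 335/377 ≈ 620 Hz.
On the return leg the train is a moving observer: f₂ = f₁ · (v − v_e)/v = 620 × 293/335 ≈ 542 Hz.
Equivalently f₂ = f₀ · (v − v_e)/(v + v_e).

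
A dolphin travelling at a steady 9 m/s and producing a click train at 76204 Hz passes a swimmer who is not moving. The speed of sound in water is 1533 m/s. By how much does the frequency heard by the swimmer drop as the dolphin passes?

Approaching: f₁ = f · v/(v − v_s) = 76204 × 1533/1524 ≈ 76654 Hz.
Receding: f₂ = f · v/(v + v_s) = 76204 × 1533/1542 ≈ 75759 Hz.
Drop: f₁ − f₂ = 2f·v·v_s/(v² − v_s²) = 2 × 76204 × 1533 × 9/(1533² − 9²) ≈ 895 Hz.

895 Hz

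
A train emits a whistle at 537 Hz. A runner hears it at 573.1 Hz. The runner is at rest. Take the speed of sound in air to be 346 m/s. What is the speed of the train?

f' > f, so the train is approaching.
f' = f · v/(v − v_s) ⇒ v_s = v · |1 − f/f'|.
v_s = 346 × |1 − 537/573.1| = 346 × 0.06299 ≈ 21.8 m/s.

21.8 m/s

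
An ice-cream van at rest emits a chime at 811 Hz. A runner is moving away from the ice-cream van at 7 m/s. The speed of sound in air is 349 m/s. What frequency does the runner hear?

795 Hz

Only the observer moves, away from the source, so f' = f · (v − v_o)/v.
f' = 811 × (349 − 7)/349 = 811 × 342/349 ≈ 795 Hz.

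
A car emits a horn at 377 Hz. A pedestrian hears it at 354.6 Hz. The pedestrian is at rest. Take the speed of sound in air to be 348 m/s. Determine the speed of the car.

f' < f, so the car is receding.
f' = f · v/(v + v_s) ⇒ v_s = v · |1 − f/f'|.
v_s = 348 × |1 − 377/354.6| = 348 × 0.06317 ≈ 22.0 m/s.

22.0 m/s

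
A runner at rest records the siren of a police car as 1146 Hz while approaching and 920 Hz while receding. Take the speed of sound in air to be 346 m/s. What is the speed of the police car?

f₁/f₂ = (v + v_s)/(v − v_s), so v_s = v · (f₁ − f₂)/(f₁ + f₂).
v_s = 346 × (1146 − 920)/(1146 + 920) = 346 × 226/2066 ≈ 38 m/s.

38 m/s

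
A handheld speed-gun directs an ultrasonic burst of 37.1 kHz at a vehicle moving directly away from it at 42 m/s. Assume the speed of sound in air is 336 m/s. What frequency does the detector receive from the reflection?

28.9 kHz

At the vehicle (a moving observer), f₁ = f₀ · (v − u)/v = 37.1 × 294/336 ≈ 32.5 kHz.
The reflection then acts as a moving source: f₂ = f₁ · v/(v + u) ≈ 28.9 kHz.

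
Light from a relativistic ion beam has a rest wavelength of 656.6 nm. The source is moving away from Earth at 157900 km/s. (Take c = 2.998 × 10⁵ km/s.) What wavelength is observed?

1179.2 nm

β = v/c = 157900/299800 = 0.5267.
Relativistic Doppler for wavelength: λ' = λ₀ · √((1 + β)/(1 − β)).
λ' = 656.6 × √(1.5267/0.4733) = 656.6 × 1.79597 ≈ 1179.2 nm.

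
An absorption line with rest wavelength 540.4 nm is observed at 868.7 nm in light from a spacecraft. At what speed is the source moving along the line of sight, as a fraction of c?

0.442

λ'/λ₀ = 1.6075 > 1 (redshift), so the source is receding.
λ'/λ₀ = √((1 + β)/(1 − β)) for a receding source ⇒ β = (r² − 1)/(r² + 1) with r = λ'/λ₀.
β = (2.5841 − 1)/(2.5841 + 1) ≈ 0.442.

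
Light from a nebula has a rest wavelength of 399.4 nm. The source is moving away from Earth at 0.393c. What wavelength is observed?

Relativistic Doppler for wavelength: λ' = λ₀ · √((1 + β)/(1 − β)).
λ' = 399.4 × √(1.3930/0.6070) = 399.4 × 1.51489 ≈ 605.0 nm.

605.0 nm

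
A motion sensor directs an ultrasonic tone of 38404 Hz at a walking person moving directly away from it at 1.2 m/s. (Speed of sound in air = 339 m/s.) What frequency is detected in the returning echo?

38133 Hz

At the walking person (a moving observer), f₁ = f₀ · (v − u)/v = 38404 × 337.8/339 ≈ 38268 Hz.
The reflection then acts as a moving source: f₂ = f₁ · v/(v + u) ≈ 38133 Hz.
Equivalently f₂ = f₀ · (v − u)/(v + u).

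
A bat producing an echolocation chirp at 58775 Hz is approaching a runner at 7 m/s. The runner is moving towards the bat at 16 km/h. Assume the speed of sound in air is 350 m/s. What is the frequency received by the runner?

60736 Hz

16 km/h = 4.444 m/s.
General Doppler shift: f' = f · (v + v_o)/(v − v_s).
f' = 58775 × (350 + 4.444)/(350 − 7) = 58775 × 354.44/343 ≈ 60736 Hz.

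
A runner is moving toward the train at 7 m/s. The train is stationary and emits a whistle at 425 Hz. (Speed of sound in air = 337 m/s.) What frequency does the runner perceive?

Moving observer, stationary source: f' = f · (v + v_o)/v.
f' = 425 × (337 + 7)/337 = 425 × 344/337 ≈ 434 Hz.

434 Hz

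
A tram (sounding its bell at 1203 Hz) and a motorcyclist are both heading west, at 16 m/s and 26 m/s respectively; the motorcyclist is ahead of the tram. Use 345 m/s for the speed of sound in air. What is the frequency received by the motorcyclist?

The motorcyclist is ahead, so the tram is moving toward it while the motorcyclist is moving away from the tram.
General Doppler shift: f' = f · (v − v_o)/(v − v_s).
f' = 1203 × (345 − 26)/(345 − 16) = 1203 × 319/329 ≈ 1166 Hz.

1166 Hz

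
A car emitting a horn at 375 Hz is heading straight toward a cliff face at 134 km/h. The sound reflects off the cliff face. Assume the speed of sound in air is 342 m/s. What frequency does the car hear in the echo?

467 Hz

134 km/h = 37.22 m/s.
The cliff face receives the sound from a moving source: f₁ = f₀ · v/(v − v_e) = 375 × 342/304.78 ≈ 421 Hz.
On the return leg the car is a moving observer: f₂ = f₁ · (v + v_e)/v = 421 × 379.22/342 ≈ 467 Hz.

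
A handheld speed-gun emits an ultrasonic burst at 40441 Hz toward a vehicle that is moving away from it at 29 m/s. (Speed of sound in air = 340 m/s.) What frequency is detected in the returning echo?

At the vehicle (a moving observer), f₁ = f₀ · (v − u)/v = 40441 × 311/340 ≈ 36992 Hz.
On reflection it acts as a source moving away from the stationary detector: f₂ = f₁ · v/(v + u) = 36992 × 340/369 ≈ 34084 Hz.

34084 Hz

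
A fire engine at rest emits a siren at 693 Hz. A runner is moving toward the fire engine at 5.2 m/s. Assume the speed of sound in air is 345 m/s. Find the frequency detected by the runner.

703 Hz

Only the observer moves, toward the source, so f' = f · (v + v_o)/v.
f' = 693 × (345 + 5.2)/345 = 693 × 350.2/345 ≈ 703 Hz.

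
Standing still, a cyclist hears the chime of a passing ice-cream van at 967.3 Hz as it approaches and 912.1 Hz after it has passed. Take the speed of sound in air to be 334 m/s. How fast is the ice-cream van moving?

9.8 m/s

f₁/f₂ = (v + v_s)/(v − v_s), so v_s = v · (f₁ − f₂)/(f₁ + f₂).
v_s = 334 × (967.3 − 912.1)/(967.3 + 912.1) = 334 × 55.2/1879.4 ≈ 9.8 m/s.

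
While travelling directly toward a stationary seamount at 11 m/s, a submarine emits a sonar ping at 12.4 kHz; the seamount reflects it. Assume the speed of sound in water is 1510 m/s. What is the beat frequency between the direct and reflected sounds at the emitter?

The seamount receives the sound from a moving source: f₁ = f₀ · v/(v − v_e) = 12.4 × 1510/1499 ≈ 12.4910 kHz.
On the return leg the submarine is a moving observer: f₂ = f₁ · (v + v_e)/v = 12.4910 × 1521/1510 ≈ 12.5820 kHz.
Equivalently f₂ = f₀ · (v + v_e)/(v − v_e).
Beat against the emitted tone (with f₀ = 12400 Hz): |f₂ − f₀| = 2v_e·f₀/(v − v_e) = 2 × 11 × 12400/1499 ≈ 182 Hz.

182 Hz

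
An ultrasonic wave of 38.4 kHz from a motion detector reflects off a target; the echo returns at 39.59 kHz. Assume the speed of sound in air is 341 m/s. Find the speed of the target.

Double Doppler shift off a moving reflector: f₂ = f₀ · (v + u)/(v − u) (u > 0 toward emitter).
Rearranging, u = v · (f₂ − f₀)/(f₂ + f₀) = 341 × 1.19/77.99 ≈ 5.2 m/s.
So the target is moving at 5.2 m/s toward the emitter.

5.2 m/s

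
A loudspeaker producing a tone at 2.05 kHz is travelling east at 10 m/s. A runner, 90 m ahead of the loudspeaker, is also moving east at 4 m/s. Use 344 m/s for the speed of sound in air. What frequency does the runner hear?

The runner is ahead, so the loudspeaker is moving toward it while the runner is moving away from the loudspeaker.
Both move, so f' = f · (v − v_o)/(v − v_s).
f' = 2.05 × (344 − 4)/(344 − 10) = 2.05 × 340/334 ≈ 2.09 kHz.

2.09 kHz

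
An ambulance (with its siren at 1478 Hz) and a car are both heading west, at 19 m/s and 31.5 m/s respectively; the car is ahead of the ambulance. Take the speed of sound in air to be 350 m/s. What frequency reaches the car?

1422 Hz

The car is ahead, so the ambulance is moving toward it while the car is moving away from the ambulance.
General Doppler shift: f' = f · (v − v_o)/(v − v_s).
f' = 1478 × (350 − 31.5)/(350 − 19) = 1478 × 318.5/331 ≈ 1422 Hz.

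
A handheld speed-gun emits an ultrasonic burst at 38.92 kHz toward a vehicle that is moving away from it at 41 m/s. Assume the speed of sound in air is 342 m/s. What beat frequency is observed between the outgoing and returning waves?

8333 Hz

The vehicle first receives the wave as a moving observer: f₁ = f₀ · (v − u)/v = 38.92 × (342 − 41)/342 ≈ 34.25 kHz.
The reflection then acts as a moving source: f₂ = f₁ · v/(v + u) ≈ 30.59 kHz.
Equivalently f₂ = f₀ · (v − u)/(v + u).
Beat frequency (with f₀ = 38920 Hz): |f₂ − f₀| = 2u·f₀/(v + u) = 2 × 41 × 38920/383 ≈ 8333 Hz.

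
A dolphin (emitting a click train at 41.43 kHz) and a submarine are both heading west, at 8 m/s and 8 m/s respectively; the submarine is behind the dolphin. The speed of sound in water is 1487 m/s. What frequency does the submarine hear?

41.4 kHz

The submarine is behind, so the dolphin is moving away from it while the submarine is moving toward the dolphin.
Both move, so f' = f · (v + v_o)/(v + v_s).
f' = 41.43 × (1487 + 8)/(1487 + 8) = 41.43 × 1495/1495 ≈ 41.4 kHz.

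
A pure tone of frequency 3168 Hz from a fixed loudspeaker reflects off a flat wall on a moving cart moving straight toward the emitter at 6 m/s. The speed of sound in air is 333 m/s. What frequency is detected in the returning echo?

3284 Hz

At the flat wall on a moving cart (a moving observer), f₁ = f₀ · (v + u)/v = 3168 × 339/333 ≈ 3225 Hz.
On reflection it acts as a source moving toward the stationary detector: f₂ = f₁ · v/(v − u) = 3225 × 333/327 ≈ 3284 Hz.
Equivalently f₂ = f₀ · (v + u)/(v − u).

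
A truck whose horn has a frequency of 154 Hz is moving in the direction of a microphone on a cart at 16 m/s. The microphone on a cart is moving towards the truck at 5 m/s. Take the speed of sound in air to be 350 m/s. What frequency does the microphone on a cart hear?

164 Hz

With source approaching and observer approaching, f' = f · (v + v_o)/(v − v_s).
f' = 154 × (350 + 5)/(350 − 16) = 154 × 355/334 ≈ 164 Hz.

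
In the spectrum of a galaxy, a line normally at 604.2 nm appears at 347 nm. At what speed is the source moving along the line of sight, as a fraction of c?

0.504

λ'/λ₀ = 0.5743 < 1 (blueshift), so the source is approaching.
λ'/λ₀ = √((1 − β)/(1 + β)) for an approaching source ⇒ β = (1 − r²)/(1 + r²) with r = λ'/λ₀.
β = (1 − 0.3298)/(1 + 0.3298) ≈ 0.504.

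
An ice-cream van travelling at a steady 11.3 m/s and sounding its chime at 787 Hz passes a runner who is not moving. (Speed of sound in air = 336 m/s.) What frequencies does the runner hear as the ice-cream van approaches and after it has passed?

Approaching: f₁ = f · v/(v − v_s) = 787 × 336/324.7 ≈ 814 Hz.
Receding: f₂ = f · v/(v + v_s) = 787 × 336/347.3 ≈ 761 Hz.

814 Hz approaching; 761 Hz receding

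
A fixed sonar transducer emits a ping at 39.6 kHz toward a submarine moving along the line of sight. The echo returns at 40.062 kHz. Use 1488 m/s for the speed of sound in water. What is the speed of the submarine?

Double Doppler shift off a moving reflector: f₂ = f₀ · (v + u)/(v − u) (u > 0 toward emitter).
Rearranging, u = v · (f₂ − f₀)/(f₂ + f₀) = 1488 × 0.462/79.662 ≈ 8.6 m/s.
So the submarine is moving at 8.6 m/s toward the emitter.

8.6 m/s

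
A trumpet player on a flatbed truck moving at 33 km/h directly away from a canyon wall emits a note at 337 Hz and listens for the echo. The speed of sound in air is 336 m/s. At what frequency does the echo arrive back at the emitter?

319 Hz

33 km/h = 9.167 m/s.
The canyon wall receives the sound from a moving source: f₁ = f₀ · v/(v + v_e) = 337 × 336/345.17 ≈ 328 Hz.
On the return leg the trumpet player on a flatbed truck is a moving observer: f₂ = f₁ · (v − v_e)/v = 328 × 326.83/336 ≈ 319 Hz.
Equivalently f₂ = f₀ · (v − v_e)/(v + v_e).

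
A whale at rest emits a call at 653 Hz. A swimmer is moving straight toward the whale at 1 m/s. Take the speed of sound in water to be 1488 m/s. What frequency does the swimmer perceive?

653 Hz

Only the observer moves, toward the source, so f' = f · (v + v_o)/v.
f' = 653 × (1488 + 1)/1488 = 653 × 1489/1488 ≈ 653 Hz.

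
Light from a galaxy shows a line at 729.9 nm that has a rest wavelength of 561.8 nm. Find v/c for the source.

λ'/λ₀ = 1.2992 > 1 (redshift), so the source is receding.
λ'/λ₀ = √((1 + β)/(1 − β)) for a receding source ⇒ β = (r² − 1)/(r² + 1) with r = λ'/λ₀.
β = (1.6880 − 1)/(1.6880 + 1) ≈ 0.256.

0.256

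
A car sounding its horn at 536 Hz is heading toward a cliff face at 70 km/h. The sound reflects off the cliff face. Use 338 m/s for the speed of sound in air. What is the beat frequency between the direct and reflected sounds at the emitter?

65 Hz

70 km/h = 19.44 m/s.
The cliff face receives the sound from a moving source: f₁ = f₀ · v/(v − v_e) = 536 × 338/318.56 ≈ 568.7 Hz.
On the return leg the car is a moving observer: f₂ = f₁ · (v + v_e)/v = 568.7 × 357.44/338 ≈ 601.4 Hz.
Equivalently f₂ = f₀ · (v + v_e)/(v − v_e).
Beat against the emitted tone: |f₂ − f₀| = 2v_e·f₀/(v − v_e) = 2 × 19.44 × 536/318.56 ≈ 65 Hz.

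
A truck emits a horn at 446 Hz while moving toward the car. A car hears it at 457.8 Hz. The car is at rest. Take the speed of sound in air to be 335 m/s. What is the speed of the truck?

f' = f · v/(v − v_s) ⇒ v_s = v · |1 − f/f'|.
v_s = 335 × |1 − 446/457.8| = 335 × 0.02578 ≈ 8.6 m/s.

8.6 m/s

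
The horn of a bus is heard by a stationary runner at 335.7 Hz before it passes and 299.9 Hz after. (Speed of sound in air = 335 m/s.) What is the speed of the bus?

18.9 m/s

f₁/f₂ = (v + v_s)/(v − v_s), so v_s = v · (f₁ − f₂)/(f₁ + f₂).
v_s = 335 × (335.7 − 299.9)/(335.7 + 299.9) = 335 × 35.8/635.6 ≈ 18.9 m/s.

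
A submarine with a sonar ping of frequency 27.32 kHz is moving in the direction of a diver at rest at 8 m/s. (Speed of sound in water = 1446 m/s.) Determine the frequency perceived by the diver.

Only the source moves, toward the listener, so f' = f · v/(v − v_s).
f' = 27.32 × 1446/(1446 − 8) = 27.32 × 1446/1438 ≈ 27.5 kHz.

27.5 kHz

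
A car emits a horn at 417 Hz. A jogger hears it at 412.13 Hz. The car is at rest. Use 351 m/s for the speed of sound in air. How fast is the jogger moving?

f' < f, so the jogger is receding.
f' = f · (v − v_o)/v ⇒ v_o = v · |f'/f − 1|.
v_o = 351 × |412.13/417 − 1| = 351 × 0.01168 ≈ 4.1 m/s.

4.1 m/s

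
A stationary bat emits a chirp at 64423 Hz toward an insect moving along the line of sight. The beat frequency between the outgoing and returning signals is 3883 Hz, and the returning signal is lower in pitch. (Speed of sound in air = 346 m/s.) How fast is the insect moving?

10.8 m/s

Double Doppler shift off a moving reflector: f₂ = f₀ · (v + u)/(v − u) (u > 0 toward emitter).
Returning signal is lower, so f₂ = f₀ − Δf = 64423 − 3883 = 60540 Hz.
Rearranging, u = v · (f₂ − f₀)/(f₂ + f₀) = 346 × -3883/124963 ≈ -10.8 m/s.
So the insect is moving at 10.8 m/s away from the emitter.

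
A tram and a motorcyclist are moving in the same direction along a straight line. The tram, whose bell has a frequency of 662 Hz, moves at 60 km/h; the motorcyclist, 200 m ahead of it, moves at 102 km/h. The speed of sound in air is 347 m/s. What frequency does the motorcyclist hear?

60 km/h = 16.67 m/s; 102 km/h = 28.33 m/s.
The motorcyclist is ahead, so the tram is moving toward it while the motorcyclist is moving away from the tram.
General Doppler shift: f' = f · (v − v_o)/(v − v_s).
f' = 662 × (347 − 28.33)/(347 − 16.67) = 662 × 318.67/330.33 ≈ 639 Hz.

639 Hz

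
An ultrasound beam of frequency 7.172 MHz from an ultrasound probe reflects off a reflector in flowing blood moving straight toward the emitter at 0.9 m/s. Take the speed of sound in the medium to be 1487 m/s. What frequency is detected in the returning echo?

At the reflector in flowing blood (a moving observer), f₁ = f₀ · (v + u)/v = 7.172 × 1487.9/1487 ≈ 7.176 MHz.
The reflection then acts as a moving source: f₂ = f₁ · v/(v − u) ≈ 7.181 MHz.
Equivalently f₂ = f₀ · (v + u)/(v − u).

7.181 MHz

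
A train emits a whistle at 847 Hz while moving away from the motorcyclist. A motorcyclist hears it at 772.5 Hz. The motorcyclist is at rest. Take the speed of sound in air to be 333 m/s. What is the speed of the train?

32 m/s

f' = f · v/(v + v_s) ⇒ v_s = v · |1 − f/f'|.
v_s = 333 × |1 − 847/772.5| = 333 × 0.09644 ≈ 32 m/s.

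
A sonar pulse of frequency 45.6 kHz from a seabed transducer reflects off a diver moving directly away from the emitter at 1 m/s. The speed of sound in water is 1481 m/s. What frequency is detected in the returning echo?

45.5 kHz

At the diver (a moving observer), f₁ = f₀ · (v − u)/v = 45.6 × 1480/1481 ≈ 45.6 kHz.
On reflection it acts as a source moving away from the stationary detector: f₂ = f₁ · v/(v + u) = 45.6 × 1481/1482 ≈ 45.5 kHz.
Equivalently f₂ = f₀ · (v − u)/(v + u).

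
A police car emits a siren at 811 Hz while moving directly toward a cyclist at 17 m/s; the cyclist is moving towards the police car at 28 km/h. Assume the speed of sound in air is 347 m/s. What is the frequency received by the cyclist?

28 km/h = 7.778 m/s.
Both move, so f' = f · (v + v_o)/(v − v_s).
f' = 811 × (347 + 7.778)/(347 − 17) = 811 × 354.78/330 ≈ 872 Hz.

872 Hz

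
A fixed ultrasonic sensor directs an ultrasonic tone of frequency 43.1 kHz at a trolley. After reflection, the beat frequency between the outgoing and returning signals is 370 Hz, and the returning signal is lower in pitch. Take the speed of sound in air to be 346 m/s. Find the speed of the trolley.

1.49 m/s

Double Doppler shift off a moving reflector: f₂ = f₀ · (v + u)/(v − u) (u > 0 toward emitter).
Returning signal is lower, so f₂ = f₀ − Δf = 43100 − 370 = 42730 Hz.
Rearranging, u = v · (f₂ − f₀)/(f₂ + f₀) = 346 × -370/85830 ≈ -1.49 m/s.
So the trolley is moving at 1.49 m/s away from the emitter.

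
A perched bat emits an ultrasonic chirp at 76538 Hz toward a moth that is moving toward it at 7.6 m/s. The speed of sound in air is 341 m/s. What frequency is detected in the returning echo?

At the moth (a moving observer), f₁ = f₀ · (v + u)/v = 76538 × 348.6/341 ≈ 78244 Hz.
On reflection it acts as a source moving toward the stationary detector: f₂ = f₁ · v/(v − u) = 78244 × 341/333.4 ≈ 80027 Hz.

80027 Hz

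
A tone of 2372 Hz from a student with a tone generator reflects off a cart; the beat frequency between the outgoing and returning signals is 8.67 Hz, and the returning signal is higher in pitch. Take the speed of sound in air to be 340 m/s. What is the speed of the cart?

Double Doppler shift off a moving reflector: f₂ = f₀ · (v + u)/(v − u) (u > 0 toward emitter).
Returning signal is higher, so f₂ = f₀ + Δf = 2372 + 8.67 = 2380.67 Hz.
Rearranging, u = v · (f₂ − f₀)/(f₂ + f₀) = 340 × 8.67/4752.67 ≈ 0.62 m/s.
So the cart is moving at 0.62 m/s toward the emitter.

0.62 m/s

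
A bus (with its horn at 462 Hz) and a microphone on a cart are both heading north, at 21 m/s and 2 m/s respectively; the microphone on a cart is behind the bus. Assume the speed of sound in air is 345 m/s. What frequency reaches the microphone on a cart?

The microphone on a cart is behind, so the bus is moving away from it while the microphone on a cart is moving toward the bus.
Both move, so f' = f · (v + v_o)/(v + v_s).
f' = 462 × (345 + 2)/(345 + 21) = 462 × 347/366 ≈ 438 Hz.

438 Hz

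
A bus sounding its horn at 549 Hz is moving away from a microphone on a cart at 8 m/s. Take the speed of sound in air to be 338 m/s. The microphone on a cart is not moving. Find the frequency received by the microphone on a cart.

Only the source moves, away from the listener, so f' = f · v/(v + v_s).
f' = 549 × 338/(338 + 8) = 549 × 338/346 ≈ 536 Hz.

536 Hz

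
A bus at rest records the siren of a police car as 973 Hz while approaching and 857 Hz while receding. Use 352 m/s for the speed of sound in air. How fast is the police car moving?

f₁/f₂ = (v + v_s)/(v − v_s), so v_s = v · (f₁ − f₂)/(f₁ + f₂).
v_s = 352 × (973 − 857)/(973 + 857) = 352 × 116/1830 ≈ 22.3 m/s.

22.3 m/s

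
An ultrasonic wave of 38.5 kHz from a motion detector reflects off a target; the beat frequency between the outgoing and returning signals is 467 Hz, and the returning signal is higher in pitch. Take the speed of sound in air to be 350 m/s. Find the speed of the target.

2.11 m/s

Double Doppler shift off a moving reflector: f₂ = f₀ · (v + u)/(v − u) (u > 0 toward emitter).
Returning signal is higher, so f₂ = f₀ + Δf = 38500 + 467 = 38967 Hz.
Rearranging, u = v · (f₂ − f₀)/(f₂ + f₀) = 350 × 467/77467 ≈ 2.11 m/s.
So the target is moving at 2.11 m/s toward the emitter.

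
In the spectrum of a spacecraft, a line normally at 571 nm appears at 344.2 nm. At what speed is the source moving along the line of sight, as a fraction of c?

λ'/λ₀ = 0.6028 < 1 (blueshift), so the source is approaching.
λ'/λ₀ = √((1 − β)/(1 + β)) for an approaching source ⇒ β = (1 − r²)/(1 + r²) with r = λ'/λ₀.
β = (1 − 0.3634)/(1 + 0.3634) ≈ 0.467.

0.467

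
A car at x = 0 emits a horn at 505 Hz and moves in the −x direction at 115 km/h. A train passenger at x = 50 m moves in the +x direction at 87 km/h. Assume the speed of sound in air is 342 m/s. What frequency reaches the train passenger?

115 km/h = 31.94 m/s; 87 km/h = 24.17 m/s.
The observer lies on the +x side, so the source is heading away from the observer and the observer is heading away from the source.
With source receding and observer receding, f' = f · (v − v_o)/(v + v_s).
f' = 505 × (342 − 24.17)/(342 + 31.94) = 505 × 317.83/373.94 ≈ 429 Hz.

429 Hz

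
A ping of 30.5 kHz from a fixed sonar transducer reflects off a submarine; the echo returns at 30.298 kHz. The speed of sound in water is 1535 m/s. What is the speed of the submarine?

5.1 m/s

Double Doppler shift off a moving reflector: f₂ = f₀ · (v + u)/(v − u) (u > 0 toward emitter).
Rearranging, u = v · (f₂ − f₀)/(f₂ + f₀) = 1535 × -0.202/60.798 ≈ -5.1 m/s.
So the submarine is moving at 5.1 m/s away from the emitter.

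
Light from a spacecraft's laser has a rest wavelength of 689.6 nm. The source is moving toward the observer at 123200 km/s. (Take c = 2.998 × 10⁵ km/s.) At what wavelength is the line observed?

β = v/c = 123200/299800 = 0.4109.
Relativistic Doppler for wavelength: λ' = λ₀ · √((1 − β)/(1 + β)).
λ' = 689.6 × √(0.5891/1.4109) = 689.6 × 0.64614 ≈ 445.6 nm.

445.6 nm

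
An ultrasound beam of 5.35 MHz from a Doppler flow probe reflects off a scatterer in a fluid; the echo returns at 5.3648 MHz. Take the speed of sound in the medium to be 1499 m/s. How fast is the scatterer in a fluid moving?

Double Doppler shift off a moving reflector: f₂ = f₀ · (v + u)/(v − u) (u > 0 toward emitter).
Rearranging, u = v · (f₂ − f₀)/(f₂ + f₀) = 1499 × 0.0148/10.7148 ≈ 2.07 m/s.
So the scatterer in a fluid is moving at 2.07 m/s toward the emitter.

2.07 m/s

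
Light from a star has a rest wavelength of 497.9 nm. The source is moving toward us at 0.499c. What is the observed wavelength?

287.8 nm

Relativistic Doppler for wavelength: λ' = λ₀ · √((1 − β)/(1 + β)).
λ' = 497.9 × √(0.5010/1.4990) = 497.9 × 0.57812 ≈ 287.8 nm.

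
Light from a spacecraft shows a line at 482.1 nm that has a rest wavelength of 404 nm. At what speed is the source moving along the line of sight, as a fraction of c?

0.175

λ'/λ₀ = 1.1933 > 1 (redshift), so the source is receding.
λ'/λ₀ = √((1 + β)/(1 − β)) for a receding source ⇒ β = (r² − 1)/(r² + 1) with r = λ'/λ₀.
β = (1.4240 − 1)/(1.4240 + 1) ≈ 0.175.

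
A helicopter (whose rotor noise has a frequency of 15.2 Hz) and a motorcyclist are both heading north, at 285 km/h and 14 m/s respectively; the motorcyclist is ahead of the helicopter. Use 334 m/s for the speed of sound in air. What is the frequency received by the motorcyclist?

19.1 Hz

285 km/h = 79.17 m/s.
The motorcyclist is ahead, so the helicopter is moving toward it while the motorcyclist is moving away from the helicopter.
Both move, so f' = f · (v − v_o)/(v − v_s).
f' = 15.2 × (334 − 14)/(334 − 79.17) = 15.2 × 320/254.83 ≈ 19.1 Hz.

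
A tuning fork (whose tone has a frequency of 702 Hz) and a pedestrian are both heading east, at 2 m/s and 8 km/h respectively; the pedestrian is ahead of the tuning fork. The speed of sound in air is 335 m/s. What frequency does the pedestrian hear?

8 km/h = 2.222 m/s.
The pedestrian is ahead, so the tuning fork is moving toward it while the pedestrian is moving away from the tuning fork.
Both move, so f' = f · (v − v_o)/(v − v_s).
f' = 702 × (335 − 2.222)/(335 − 2) = 702 × 332.78/333 ≈ 702 Hz.

702 Hz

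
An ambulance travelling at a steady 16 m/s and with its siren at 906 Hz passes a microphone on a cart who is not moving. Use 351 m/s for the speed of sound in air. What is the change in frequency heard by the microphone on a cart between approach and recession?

82.8 Hz

Approaching: f₁ = f · v/(v − v_s) = 906 × 351/335 ≈ 949.3 Hz.
Receding: f₂ = f · v/(v + v_s) = 906 × 351/367 ≈ 866.5 Hz.
Drop: f₁ − f₂ = 2f·v·v_s/(v² − v_s²) = 2 × 906 × 351 × 16/(351² − 16²) ≈ 82.8 Hz.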